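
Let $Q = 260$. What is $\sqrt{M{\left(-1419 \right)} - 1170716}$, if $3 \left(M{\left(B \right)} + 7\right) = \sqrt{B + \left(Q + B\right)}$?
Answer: $\frac{\sqrt{-10536507 + 3 i \sqrt{2578}}}{3} \approx 0.007821 + 1082.0 i$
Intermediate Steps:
$M{\left(B \right)} = -7 + \frac{\sqrt{260 + 2 B}}{3}$ ($M{\left(B \right)} = -7 + \frac{\sqrt{B + \left(260 + B\right)}}{3} = -7 + \frac{\sqrt{260 + 2 B}}{3}$)
$\sqrt{M{\left(-1419 \right)} - 1170716} = \sqrt{\left(-7 + \frac{\sqrt{260 + 2 \left(-1419\right)}}{3}\right) - 1170716} = \sqrt{\left(-7 + \frac{\sqrt{260 - 2838}}{3}\right) - 1170716} = \sqrt{\left(-7 + \frac{\sqrt{-2578}}{3}\right) - 1170716} = \sqrt{\left(-7 + \frac{i \sqrt{2578}}{3}\right) - 1170716} = \sqrt{-1170723 + \frac{i \sqrt{2578}}{3}}$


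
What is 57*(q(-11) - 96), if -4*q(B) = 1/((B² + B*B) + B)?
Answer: -1685395/308 ≈ -5472.1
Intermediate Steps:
q(B) = -1/(4*(B + 2*B²)) (q(B) = -1/(4*((B² + B*B) + B)) = -1/(4*((B² + B²) + B)) = -1/(4*(2*B² + B)) = -1/(4*(B + 2*B²)))
57*(q(-11) - 96) = 57*(-¼/(-11*(1 + 2*(-11))) - 96) = 57*(-¼*(-1/11)/(1 - 22) - 96) = 57*(-¼*(-1/11)/(-21) - 96) = 57*(-¼*(-1/11)*(-1/21) - 96) = 57*(-1/924 - 96) = 57*(-88705/924) = -1685395/308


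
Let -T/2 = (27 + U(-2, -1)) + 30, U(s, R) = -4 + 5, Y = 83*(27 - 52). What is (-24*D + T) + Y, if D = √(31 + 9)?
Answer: -2191 - 48*√10 ≈ -2342.8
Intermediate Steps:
Y = -2075 (Y = 83*(-25) = -2075)
D = 2*√10 (D = √40 = 2*√10 ≈ 6.3246)
U(s, R) = 1
T = -116 (T = -2*((27 + 1) + 30) = -2*(28 + 30) = -2*58 = -116)
(-24*D + T) + Y = (-48*√10 - 116) - 2075 = (-116 - 48*√10) - 2075 = -2191 - 48*√10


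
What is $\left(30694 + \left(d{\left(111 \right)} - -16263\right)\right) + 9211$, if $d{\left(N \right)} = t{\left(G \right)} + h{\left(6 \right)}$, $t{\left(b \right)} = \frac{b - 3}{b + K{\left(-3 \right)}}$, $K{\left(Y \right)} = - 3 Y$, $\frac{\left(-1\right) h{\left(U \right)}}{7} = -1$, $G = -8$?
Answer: $56164$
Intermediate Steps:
$h{\left(U \right)} = 7$ ($h{\left(U \right)} = \left(-7\right) \left(-1\right) = 7$)
$t{\left(b \right)} = \frac{-3 + b}{9 + b}$ ($t{\left(b \right)} = \frac{b - 3}{b - -9} = \frac{-3 + b}{b + 9} = \frac{-3 + b}{9 + b}$)
$d{\left(N \right)} = -4$ ($d{\left(N \right)} = \frac{-3 - 8}{9 - 8} + 7 = 1^{-1} \left(-11\right) + 7 = 1 \left(-11\right) + 7 = -11 + 7 = -4$)
$\left(30694 + \left(d{\left(111 \right)} - -16263\right)\right) + 9211 = \left(30694 - -16259\right) + 9211 = \left(30694 + \left(-4 + 16263\right)\right) + 9211 = \left(30694 + 16259\right) + 9211 = 46953 + 9211 = 56164$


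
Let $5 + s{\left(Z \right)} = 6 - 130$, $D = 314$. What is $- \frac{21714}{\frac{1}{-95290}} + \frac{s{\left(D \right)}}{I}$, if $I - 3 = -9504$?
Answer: $\frac{6552925399063}{3167} \approx 2.0691 \cdot 10^{9}$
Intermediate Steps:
$s{\left(Z \right)} = -129$ ($s{\left(Z \right)} = -5 + \left(6 - 130\right) = -5 - 124 = -129$)
$I = -9501$ ($I = 3 - 9504 = -9501$)
$- \frac{21714}{\frac{1}{-95290}} + \frac{s{\left(D \right)}}{I} = - \frac{21714}{\frac{1}{-95290}} - \frac{129}{-9501} = - \frac{21714}{- \frac{1}{95290}} - - \frac{43}{3167} = \left(-21714\right) \left(-95290\right) + \frac{43}{3167} = 2069127060 + \frac{43}{3167} = \frac{6552925399063}{3167}$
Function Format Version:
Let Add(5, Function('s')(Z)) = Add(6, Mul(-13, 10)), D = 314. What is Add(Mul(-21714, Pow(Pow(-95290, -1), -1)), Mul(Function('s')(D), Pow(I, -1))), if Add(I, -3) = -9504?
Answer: Rational(6552925399063, 3167) ≈ 2.0691e+9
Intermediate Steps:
Function('s')(Z) = -129 (Function('s')(Z) = Add(-5, Add(6, Mul(-13, 10))) = Add(-5, Add(6, -130)) = Add(-5, -124) = -129)
I = -9501 (I = Add(3, -9504) = -9501)
Add(Mul(-21714, Pow(Pow(-95290, -1), -1)), Mul(Function('s')(D), Pow(I, -1))) = Add(Mul(-21714, Pow(Pow(-95290, -1), -1)), Mul(-129, Pow(-9501, -1))) = Add(Mul(-21714, Pow(Rational(-1, 95290), -1)), Mul(-129, Rational(-1, 9501))) = Add(Mul(-21714, -95290), Rational(43, 3167)) = Add(2069127060, Rational(43, 3167)) = Rational(6552925399063, 3167)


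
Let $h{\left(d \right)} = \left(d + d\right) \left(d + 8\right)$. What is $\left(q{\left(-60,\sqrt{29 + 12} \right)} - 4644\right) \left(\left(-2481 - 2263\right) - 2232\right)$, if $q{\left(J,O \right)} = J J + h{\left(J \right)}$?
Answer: $-36247296$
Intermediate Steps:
$h{\left(d \right)} = 2 d \left(8 + d\right)$
$q{\left(J,O \right)} = J^{2} + 2 J \left(8 + J\right)$ ($q{\left(J,O \right)} = J J + 2 J \left(8 + J\right) = J^{2} + 2 J \left(8 + J\right)$)
$\left(q{\left(-60,\sqrt{29 + 12} \right)} - 4644\right) \left(\left(-2481 - 2263\right) - 2232\right) = \left(- 60 \left(16 + 3 \left(-60\right)\right) - 4644\right) \left(\left(-2481 - 2263\right) - 2232\right) = \left(- 60 \left(16 - 180\right) - 4644\right) \left(-4744 - 2232\right) = \left(\left(-60\right) \left(-164\right) - 4644\right) \left(-6976\right) = \left(9840 - 4644\right) \left(-6976\right) = 5196 \left(-6976\right) = -36247296$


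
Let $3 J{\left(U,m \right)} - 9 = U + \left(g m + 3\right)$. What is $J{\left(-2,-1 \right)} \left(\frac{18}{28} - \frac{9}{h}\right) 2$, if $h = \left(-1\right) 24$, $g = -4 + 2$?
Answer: $\frac{57}{7} \approx 8.1429$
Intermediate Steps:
$g = -2$
$J{\left(U,m \right)} = 4 - \frac{2 m}{3} + \frac{U}{3}$ ($J{\left(U,m \right)} = 3 + \frac{U - \left(-3 + 2 m\right)}{3} = 3 + \frac{3 + U - 2 m}{3} = 3 + \left(1 - \frac{2 m}{3} + \frac{U}{3}\right) = 4 - \frac{2 m}{3} + \frac{U}{3}$)
$h = -24$
$J{\left(-2,-1 \right)} \left(\frac{18}{28} - \frac{9}{h}\right) 2 = \left(4 - - \frac{2}{3} + \frac{1}{3} \left(-2\right)\right) \left(\frac{18}{28} - \frac{9}{-24}\right) 2 = \left(4 + \frac{2}{3} - \frac{2}{3}\right) \left(18 \cdot \frac{1}{28} - - \frac{3}{8}\right) 2 = 4 \left(\frac{9}{14} + \frac{3}{8}\right) 2 = 4 \cdot \frac{57}{56} \cdot 2 = \frac{57}{14} \cdot 2 = \frac{57}{7}$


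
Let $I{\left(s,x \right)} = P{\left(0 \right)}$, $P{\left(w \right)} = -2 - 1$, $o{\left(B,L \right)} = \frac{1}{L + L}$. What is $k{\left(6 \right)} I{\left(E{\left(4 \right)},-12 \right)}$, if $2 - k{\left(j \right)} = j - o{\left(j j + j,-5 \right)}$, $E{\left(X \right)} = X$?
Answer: $\frac{123}{10} \approx 12.3$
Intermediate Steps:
$o{\left(B,L \right)} = \frac{1}{2 L}$
$k{\left(j \right)} = \frac{19}{10} - j$ ($k{\left(j \right)} = 2 - \left(j - \frac{1}{2 \left(-5\right)}\right) = 2 - \left(j - \frac{1}{2} \left(- \frac{1}{5}\right)\right) = 2 - \left(j - - \frac{1}{10}\right) = 2 - \left(j + \frac{1}{10}\right) = 2 - \left(\frac{1}{10} + j\right) = \frac{19}{10} - j$)
$P{\left(w \right)} = -3$
$I{\left(s,x \right)} = -3$
$k{\left(6 \right)} I{\left(E{\left(4 \right)},-12 \right)} = \left(\frac{19}{10} - 6\right) \left(-3\right) = \left(- \frac{41}{10}\right) \left(-3\right) = \frac{123}{10}$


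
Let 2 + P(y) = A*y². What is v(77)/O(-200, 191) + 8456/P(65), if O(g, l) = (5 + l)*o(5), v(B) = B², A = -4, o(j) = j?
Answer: 938011/169020 ≈ 5.5497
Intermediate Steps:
P(y) = -2 - 4*y²
O(g, l) = 25 + 5*l (O(g, l) = (5 + l)*5 = 25 + 5*l)
v(77)/O(-200, 191) + 8456/P(65) = 77²/(25 + 5*191) + 8456/(-2 - 4*65²) = 5929/(25 + 955) + 8456/(-2 - 4*4225) = 5929/980 + 8456/(-2 - 16900) = 5929*(1/980) + 8456/(-16902) = 121/20 + 8456*(-1/16902) = 121/20 - 4228/8451 = 938011/169020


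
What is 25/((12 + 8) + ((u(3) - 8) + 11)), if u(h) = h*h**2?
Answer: 1/2 ≈ 0.50000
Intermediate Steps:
u(h) = h**3
25/((12 + 8) + ((u(3) - 8) + 11)) = 25/((12 + 8) + ((3**3 - 8) + 11)) = 25/(20 + ((27 - 8) + 11)) = 25/(20 + (19 + 11)) = 25/(20 + 30) = 25/50 = 25*(1/50) = 1/2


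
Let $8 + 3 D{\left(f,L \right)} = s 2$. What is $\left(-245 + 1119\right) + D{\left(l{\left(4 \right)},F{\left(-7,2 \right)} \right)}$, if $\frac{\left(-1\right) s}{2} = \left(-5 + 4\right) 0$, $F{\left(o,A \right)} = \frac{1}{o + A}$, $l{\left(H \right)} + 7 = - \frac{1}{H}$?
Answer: $\frac{2614}{3} \approx 871.33$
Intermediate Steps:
$l{\left(H \right)} = -7 - \frac{1}{H}$
$F{\left(o,A \right)} = \frac{1}{A + o}$
$s = 0$ ($s = - 2 \left(-5 + 4\right) 0 = - 2 \left(\left(-1\right) 0\right) = \left(-2\right) 0 = 0$)
$D{\left(f,L \right)} = - \frac{8}{3}$ ($D{\left(f,L \right)} = - \frac{8}{3} + \frac{0 \cdot 2}{3} = - \frac{8}{3} + \frac{1}{3} \cdot 0 = - \frac{8}{3} + 0 = - \frac{8}{3}$)
$\left(-245 + 1119\right) + D{\left(l{\left(4 \right)},F{\left(-7,2 \right)} \right)} = \left(-245 + 1119\right) - \frac{8}{3} = 874 - \frac{8}{3} = \frac{2614}{3}$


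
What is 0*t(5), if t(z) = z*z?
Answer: 0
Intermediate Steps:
t(z) = z**2
0*t(5) = 0*5**2 = 0*25 = 0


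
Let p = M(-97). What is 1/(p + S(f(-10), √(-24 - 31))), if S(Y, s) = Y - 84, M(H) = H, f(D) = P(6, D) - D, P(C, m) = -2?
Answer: -1/173 ≈ -0.0057803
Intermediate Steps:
f(D) = -2 - D
S(Y, s) = -84 + Y
p = -97
1/(p + S(f(-10), √(-24 - 31))) = 1/(-97 + (-84 + (-2 - 1*(-10)))) = 1/(-97 + (-84 + (-2 + 10))) = 1/(-97 + (-84 + 8)) = 1/(-97 - 76) = 1/(-173) = -1/173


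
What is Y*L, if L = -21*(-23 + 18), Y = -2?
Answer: -210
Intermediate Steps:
L = 105 (L = -21*(-5) = 105)
Y*L = -2*105 = -210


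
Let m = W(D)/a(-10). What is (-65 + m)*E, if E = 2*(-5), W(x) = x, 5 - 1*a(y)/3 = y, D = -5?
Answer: 5860/9 ≈ 651.11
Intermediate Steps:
a(y) = 15 - 3*y
E = -10
m = -⅑ (m = -5/(15 - 3*(-10)) = -5/(15 + 30) = -5/45 = -5*1/45 = -⅑ ≈ -0.11111)
(-65 + m)*E = (-65 - ⅑)*(-10) = -586/9*(-10) = 5860/9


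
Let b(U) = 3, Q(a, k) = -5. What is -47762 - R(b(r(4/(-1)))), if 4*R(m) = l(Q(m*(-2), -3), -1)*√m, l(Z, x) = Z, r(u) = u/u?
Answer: -47762 + 5*√3/4 ≈ -47760.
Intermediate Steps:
r(u) = 1
R(m) = -5*√m/4 (R(m) = (-5*√m)/4 = -5*√m/4)
-47762 - R(b(r(4/(-1)))) = -47762 - (-5)*√3/4 = -47762 + 5*√3/4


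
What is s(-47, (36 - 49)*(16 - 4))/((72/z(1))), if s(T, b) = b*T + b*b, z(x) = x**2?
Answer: 2639/6 ≈ 439.83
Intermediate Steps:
s(T, b) = b**2 + T*b (s(T, b) = T*b + b**2 = b**2 + T*b)
s(-47, (36 - 49)*(16 - 4))/((72/z(1))) = (((36 - 49)*(16 - 4))*(-47 + (36 - 49)*(16 - 4)))/((72/1**2)) = ((-13*12)*(-47 - 13*12))/((72/1)) = (-156*(-47 - 156))/((1*72)) = -156*(-203)/72 = 31668*(1/72) = 2639/6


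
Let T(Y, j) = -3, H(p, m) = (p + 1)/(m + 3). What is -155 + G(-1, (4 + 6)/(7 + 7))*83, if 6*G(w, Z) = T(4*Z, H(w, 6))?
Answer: -393/2 ≈ -196.50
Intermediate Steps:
H(p, m) = (1 + p)/(3 + m)
G(w, Z) = -½ (G(w, Z) = (⅙)*(-3) = -½)
-155 + G(-1, (4 + 6)/(7 + 7))*83 = -155 - ½*83 = -155 - 83/2 = -393/2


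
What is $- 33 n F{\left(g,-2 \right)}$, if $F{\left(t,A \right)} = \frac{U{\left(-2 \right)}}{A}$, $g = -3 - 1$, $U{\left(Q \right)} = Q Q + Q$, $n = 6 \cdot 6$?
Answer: $1188$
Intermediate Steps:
$n = 36$
$U{\left(Q \right)} = Q + Q^{2}$ ($U{\left(Q \right)} = Q^{2} + Q = Q + Q^{2}$)
$g = -4$ ($g = -3 - 1 = -4$)
$F{\left(t,A \right)} = \frac{2}{A}$ ($F{\left(t,A \right)} = \frac{\left(-2\right) \left(1 - 2\right)}{A} = \frac{\left(-2\right) \left(-1\right)}{A} = \frac{2}{A}$)
$- 33 n F{\left(g,-2 \right)} = \left(-33\right) 36 \frac{2}{-2} = - 1188 \cdot 2 \left(- \frac{1}{2}\right) = \left(-1188\right) \left(-1\right) = 1188$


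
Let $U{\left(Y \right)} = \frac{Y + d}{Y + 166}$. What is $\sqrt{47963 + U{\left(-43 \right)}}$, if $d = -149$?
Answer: $\frac{147 \sqrt{3731}}{41} \approx 219.0$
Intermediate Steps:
$U{\left(Y \right)} = \frac{-149 + Y}{166 + Y}$ ($U{\left(Y \right)} = \frac{Y - 149}{Y + 166} = \frac{-149 + Y}{166 + Y}$)
$\sqrt{47963 + U{\left(-43 \right)}} = \sqrt{47963 + \frac{-149 - 43}{166 - 43}} = \sqrt{47963 + \frac{1}{123} \left(-192\right)} = \sqrt{47963 - \frac{64}{41}} = \sqrt{\frac{1966419}{41}} = \frac{147 \sqrt{3731}}{41}$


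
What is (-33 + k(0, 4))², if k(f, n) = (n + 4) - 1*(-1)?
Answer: 576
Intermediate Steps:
k(f, n) = 5 + n (k(f, n) = (4 + n) + 1 = 5 + n)
(-33 + k(0, 4))² = (-33 + (5 + 4))² = (-33 + 9)² = (-24)² = 576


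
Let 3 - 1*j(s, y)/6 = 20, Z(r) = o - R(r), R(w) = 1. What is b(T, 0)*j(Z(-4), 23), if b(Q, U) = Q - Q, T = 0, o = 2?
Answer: 0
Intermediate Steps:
Z(r) = 1 (Z(r) = 2 - 1*1 = 2 - 1 = 1)
j(s, y) = -102 (j(s, y) = 18 - 6*20 = 18 - 120 = -102)
b(Q, U) = 0
b(T, 0)*j(Z(-4), 23) = 0*(-102) = 0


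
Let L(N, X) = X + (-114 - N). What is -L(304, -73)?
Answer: 491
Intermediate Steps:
L(N, X) = -114 + X - N
-L(304, -73) = -(-114 - 73 - 1*304) = -(-114 - 73 - 304) = -1*(-491) = 491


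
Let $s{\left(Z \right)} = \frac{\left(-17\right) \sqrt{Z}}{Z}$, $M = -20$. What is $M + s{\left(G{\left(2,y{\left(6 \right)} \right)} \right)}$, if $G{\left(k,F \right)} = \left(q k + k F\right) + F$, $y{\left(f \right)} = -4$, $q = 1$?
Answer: $-20 + \frac{17 i \sqrt{10}}{10} \approx -20.0 + 5.3759 i$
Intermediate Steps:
$G{\left(k,F \right)} = F + k + F k$ ($G{\left(k,F \right)} = \left(1 k + k F\right) + F = \left(k + F k\right) + F = F + k + F k$)
$s{\left(Z \right)} = - \frac{17}{\sqrt{Z}}$
$M + s{\left(G{\left(2,y{\left(6 \right)} \right)} \right)} = -20 - \frac{17}{\sqrt{-4 + 2 - 8}} = -20 - \frac{17}{i \sqrt{10}} = -20 - 17 \left(- \frac{i \sqrt{10}}{10}\right) = -20 + \frac{17 i \sqrt{10}}{10}$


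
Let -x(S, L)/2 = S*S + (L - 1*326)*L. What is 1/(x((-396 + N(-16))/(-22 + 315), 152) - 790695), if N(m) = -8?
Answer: -85849/63339632783 ≈ -1.3554e-6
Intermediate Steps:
x(S, L) = -2*S**2 - 2*L*(-326 + L) (x(S, L) = -2*(S*S + (L - 1*326)*L) = -2*(S**2 + (L - 326)*L) = -2*(S**2 + (-326 + L)*L) = -2*(S**2 + L*(-326 + L)) = -2*S**2 - 2*L*(-326 + L))
1/(x((-396 + N(-16))/(-22 + 315), 152) - 790695) = 1/((-2*152**2 - 2*(-396 - 8)**2/(-22 + 315)**2 + 652*152) - 790695) = 1/((-2*23104 - 2*(-404/293)**2 + 99104) - 790695) = 1/((-46208 - 2*(-404*1/293)**2 + 99104) - 790695) = 1/((-46208 - 2*(-404/293)**2 + 99104) - 790695) = 1/((-46208 - 2*163216/85849 + 99104) - 790695) = 1/((-46208 - 326432/85849 + 99104) - 790695) = 1/(4540742272/85849 - 790695) = 1/(-63339632783/85849) = -85849/63339632783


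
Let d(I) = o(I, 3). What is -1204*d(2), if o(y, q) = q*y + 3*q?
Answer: -18060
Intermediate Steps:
o(y, q) = 3*q + q*y
d(I) = 9 + 3*I (d(I) = 3*(3 + I) = 9 + 3*I)
-1204*d(2) = -1204*(9 + 3*2) = -1204*(9 + 6) = -1204*15 = -18060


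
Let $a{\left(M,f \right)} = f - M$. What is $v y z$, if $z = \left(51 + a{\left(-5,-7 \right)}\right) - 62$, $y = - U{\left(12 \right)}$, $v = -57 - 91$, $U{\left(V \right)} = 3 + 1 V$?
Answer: $-28860$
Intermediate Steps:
$U{\left(V \right)} = 3 + V$
$v = -148$
$y = -15$ ($y = - (3 + 12) = \left(-1\right) 15 = -15$)
$z = -13$ ($z = \left(51 - 2\right) - 62 = 49 - 62 = -13$)
$v y z = \left(-148\right) \left(-15\right) \left(-13\right) = 2220 \left(-13\right) = -28860$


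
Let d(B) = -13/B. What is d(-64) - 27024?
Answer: -1729523/64 ≈ -27024.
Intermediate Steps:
d(-64) - 27024 = -13/(-64) - 27024 = -13*(-1/64) - 27024 = 13/64 - 27024 = -1729523/64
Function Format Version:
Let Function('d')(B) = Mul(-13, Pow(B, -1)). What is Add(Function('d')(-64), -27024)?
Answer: Rational(-1729523, 64) ≈ -27024.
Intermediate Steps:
Add(Function('d')(-64), -27024) = Add(Mul(-13, Pow(-64, -1)), -27024) = Add(Mul(-13, Rational(-1, 64)), -27024) = Add(Rational(13, 64), -27024) = Rational(-1729523, 64)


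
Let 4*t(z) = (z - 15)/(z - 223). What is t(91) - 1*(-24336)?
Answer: 3212333/132 ≈ 24336.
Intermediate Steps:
t(z) = (-15 + z)/(4*(-223 + z)) (t(z) = ((z - 15)/(z - 223))/4 = ((-15 + z)/(-223 + z))/4 = (-15 + z)/(4*(-223 + z)))
t(91) - 1*(-24336) = (-15 + 91)/(4*(-223 + 91)) - 1*(-24336) = (¼)*76/(-132) + 24336 = (¼)*(-1/132)*76 + 24336 = -19/132 + 24336 = 3212333/132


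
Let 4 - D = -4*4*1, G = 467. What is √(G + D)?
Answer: √487 ≈ 22.068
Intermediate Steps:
D = 20 (D = 4 - (-4*4) = 4 - (-16) = 4 - 1*(-16) = 4 + 16 = 20)
√(G + D) = √(467 + 20) = √487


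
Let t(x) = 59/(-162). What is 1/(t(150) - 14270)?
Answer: -162/2311799 ≈ -7.0075e-5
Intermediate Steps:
t(x) = -59/162 (t(x) = 59*(-1/162) = -59/162)
1/(t(150) - 14270) = 1/(-59/162 - 14270) = 1/(-2311799/162) = -162/2311799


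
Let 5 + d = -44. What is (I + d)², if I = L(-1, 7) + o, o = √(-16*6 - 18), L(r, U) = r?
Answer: (50 - I*√114)² ≈ 2386.0 - 1067.7*I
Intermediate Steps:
d = -49 (d = -5 - 44 = -49)
o = I*√114 (o = √(-96 - 18) = √(-114) = I*√114 ≈ 10.677*I)
I = -1 + I*√114 ≈ -1.0 + 10.677*I
(I + d)² = ((-1 + I*√114) - 49)² = (-50 + I*√114)²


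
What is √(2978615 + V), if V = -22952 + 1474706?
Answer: √4430369 ≈ 2104.8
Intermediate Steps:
V = 1451754
√(2978615 + V) = √(2978615 + 1451754) = √4430369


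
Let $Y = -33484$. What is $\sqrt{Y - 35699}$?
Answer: $3 i \sqrt{7687} \approx 263.03 i$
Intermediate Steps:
$\sqrt{Y - 35699} = \sqrt{-33484 - 35699} = \sqrt{-69183} = 3 i \sqrt{7687}$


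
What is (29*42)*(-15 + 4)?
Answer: -13398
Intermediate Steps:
(29*42)*(-15 + 4) = 1218*(-11) = -13398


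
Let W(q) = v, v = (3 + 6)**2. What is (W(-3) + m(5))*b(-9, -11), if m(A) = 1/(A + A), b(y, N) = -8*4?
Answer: -12976/5 ≈ -2595.2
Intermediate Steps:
b(y, N) = -32
m(A) = 1/(2*A)
v = 81 (v = 9**2 = 81)
W(q) = 81
(W(-3) + m(5))*b(-9, -11) = (81 + (1/2)/5)*(-32) = (81 + (1/2)*(1/5))*(-32) = (81 + 1/10)*(-32) = (811/10)*(-32) = -12976/5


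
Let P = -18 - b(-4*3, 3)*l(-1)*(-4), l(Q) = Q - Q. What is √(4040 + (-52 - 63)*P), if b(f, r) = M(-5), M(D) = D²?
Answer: √6110 ≈ 78.167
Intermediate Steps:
b(f, r) = 25 (b(f, r) = (-5)² = 25)
l(Q) = 0
P = -18 (P = -18 - 25*0*(-4) = -18 - 0*(-4) = -18 - 1*0 = -18 + 0 = -18)
√(4040 + (-52 - 63)*P) = √(4040 + (-52 - 63)*(-18)) = √(4040 - 115*(-18)) = √(4040 + 2070) = √6110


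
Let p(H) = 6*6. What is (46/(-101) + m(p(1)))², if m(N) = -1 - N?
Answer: 14311089/10201 ≈ 1402.9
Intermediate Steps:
p(H) = 36
(46/(-101) + m(p(1)))² = (46/(-101) + (-1 - 1*36))² = (46*(-1/101) + (-1 - 36))² = (-46/101 - 37)² = (-3783/101)² = 14311089/10201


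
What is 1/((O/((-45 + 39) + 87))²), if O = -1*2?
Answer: 6561/4 ≈ 1640.3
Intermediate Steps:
O = -2
1/((O/((-45 + 39) + 87))²) = 1/((-2/((-45 + 39) + 87))²) = 1/((-2/(-6 + 87))²) = 1/((-2/81)²) = 1/(4/6561) = 6561/4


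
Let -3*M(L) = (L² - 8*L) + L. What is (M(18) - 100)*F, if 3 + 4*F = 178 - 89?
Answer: -3569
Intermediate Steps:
M(L) = -L²/3 + 7*L/3 (M(L) = -((L² - 8*L) + L)/3 = -(L² - 7*L)/3 = -L²/3 + 7*L/3)
F = 43/2 (F = -¾ + (178 - 89)/4 = -¾ + (¼)*89 = -¾ + 89/4 = 43/2 ≈ 21.500)
(M(18) - 100)*F = ((⅓)*18*(7 - 1*18) - 100)*(43/2) = ((⅓)*18*(7 - 18) - 100)*(43/2) = ((⅓)*18*(-11) - 100)*(43/2) = (-66 - 100)*(43/2) = -166*43/2 = -3569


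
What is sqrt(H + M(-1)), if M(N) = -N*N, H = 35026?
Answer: 5*sqrt(1401) ≈ 187.15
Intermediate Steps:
M(N) = -N**2
sqrt(H + M(-1)) = sqrt(35026 - 1*(-1)**2) = sqrt(35026 - 1*1) = sqrt(35026 - 1) = sqrt(35025) = 5*sqrt(1401)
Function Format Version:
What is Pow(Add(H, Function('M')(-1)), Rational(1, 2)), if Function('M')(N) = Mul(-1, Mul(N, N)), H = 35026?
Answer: Mul(5, Pow(1401, Rational(1, 2))) ≈ 187.15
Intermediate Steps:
Function('M')(N) = Mul(-1, Pow(N, 2))
Pow(Add(H, Function('M')(-1)), Rational(1, 2)) = Pow(Add(35026, Mul(-1, Pow(-1, 2))), Rational(1, 2)) = Pow(Add(35026, Mul(-1, 1)), Rational(1, 2)) = Pow(Add(35026, -1), Rational(1, 2)) = Pow(35025, Rational(1, 2)) = Mul(5, Pow(1401, Rational(1, 2)))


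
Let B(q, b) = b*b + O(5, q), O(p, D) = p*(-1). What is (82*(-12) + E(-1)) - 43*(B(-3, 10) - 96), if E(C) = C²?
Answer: -940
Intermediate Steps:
O(p, D) = -p
B(q, b) = -5 + b² (B(q, b) = b*b - 1*5 = b² - 5 = -5 + b²)
(82*(-12) + E(-1)) - 43*(B(-3, 10) - 96) = (82*(-12) + (-1)²) - 43*((-5 + 10²) - 96) = (-984 + 1) - 43*((-5 + 100) - 96) = -983 - 43*(95 - 96) = -983 - 43*(-1) = -983 + 43 = -940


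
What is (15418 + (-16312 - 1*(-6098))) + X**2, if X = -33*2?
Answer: 9560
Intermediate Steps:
X = -66
(15418 + (-16312 - 1*(-6098))) + X**2 = (15418 + (-16312 - 1*(-6098))) + (-66)**2 = (15418 + (-16312 + 6098)) + 4356 = (15418 - 10214) + 4356 = 5204 + 4356 = 9560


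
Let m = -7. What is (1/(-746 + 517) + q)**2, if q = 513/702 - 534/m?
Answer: 10302244703521/1737055684 ≈ 5930.9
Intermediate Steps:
q = 14017/182 (q = 513/702 - 534/(-7) = 513*(1/702) - 534*(-1/7) = 19/26 + 534/7 = 14017/182 ≈ 77.016)
(1/(-746 + 517) + q)**2 = (1/(-746 + 517) + 14017/182)**2 = (1/(-229) + 14017/182)**2 = (-1/229 + 14017/182)**2 = (3209711/41678)**2 = 10302244703521/1737055684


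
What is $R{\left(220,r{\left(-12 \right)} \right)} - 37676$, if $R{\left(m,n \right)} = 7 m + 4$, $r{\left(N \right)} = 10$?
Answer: $-36132$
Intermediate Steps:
$R{\left(m,n \right)} = 4 + 7 m$
$R{\left(220,r{\left(-12 \right)} \right)} - 37676 = \left(4 + 7 \cdot 220\right) - 37676 = \left(4 + 1540\right) - 37676 = 1544 - 37676 = -36132$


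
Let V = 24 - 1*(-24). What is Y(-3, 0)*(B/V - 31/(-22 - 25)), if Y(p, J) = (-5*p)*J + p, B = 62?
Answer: -2201/376 ≈ -5.8537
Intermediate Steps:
V = 48 (V = 24 + 24 = 48)
Y(p, J) = p - 5*J*p (Y(p, J) = -5*J*p + p = p - 5*J*p)
Y(-3, 0)*(B/V - 31/(-22 - 25)) = (-3*(1 - 5*0))*(62/48 - 31/(-22 - 25)) = (-3*(1 + 0))*(62*(1/48) - 31/(-47)) = (-3*1)*(31/24 - 31*(-1/47)) = -3*(31/24 + 31/47) = -3*2201/1128 = -2201/376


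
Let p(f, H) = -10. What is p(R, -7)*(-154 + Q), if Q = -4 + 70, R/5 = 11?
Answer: 880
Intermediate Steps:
R = 55 (R = 5*11 = 55)
Q = 66
p(R, -7)*(-154 + Q) = -10*(-154 + 66) = -10*(-88) = 880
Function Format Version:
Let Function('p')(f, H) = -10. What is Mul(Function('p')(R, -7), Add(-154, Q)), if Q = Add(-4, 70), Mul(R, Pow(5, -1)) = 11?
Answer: 880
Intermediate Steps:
R = 55 (R = Mul(5, 11) = 55)
Q = 66
Mul(Function('p')(R, -7), Add(-154, Q)) = Mul(-10, Add(-154, 66)) = Mul(-10, -88) = 880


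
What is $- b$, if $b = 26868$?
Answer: $-26868$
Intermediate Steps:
$- b = \left(-1\right) 26868 = -26868$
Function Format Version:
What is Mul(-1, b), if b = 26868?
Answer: -26868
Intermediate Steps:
Mul(-1, b) = Mul(-1, 26868) = -26868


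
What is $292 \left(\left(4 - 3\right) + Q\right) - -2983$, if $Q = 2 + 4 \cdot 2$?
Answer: $6195$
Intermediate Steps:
$Q = 10$ ($Q = 2 + 8 = 10$)
$292 \left(\left(4 - 3\right) + Q\right) - -2983 = 292 \left(\left(4 - 3\right) + 10\right) - -2983 = 292 \left(\left(4 - 3\right) + 10\right) + 2983 = 292 \left(1 + 10\right) + 2983 = 292 \cdot 11 + 2983 = 3212 + 2983 = 6195$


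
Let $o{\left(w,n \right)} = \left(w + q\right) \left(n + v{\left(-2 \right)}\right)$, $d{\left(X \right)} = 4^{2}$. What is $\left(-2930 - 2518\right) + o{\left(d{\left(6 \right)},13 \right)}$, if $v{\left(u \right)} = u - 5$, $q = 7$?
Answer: $-5310$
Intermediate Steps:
$v{\left(u \right)} = -5 + u$
$d{\left(X \right)} = 16$
$o{\left(w,n \right)} = \left(-7 + n\right) \left(7 + w\right)$ ($o{\left(w,n \right)} = \left(w + 7\right) \left(n - 7\right) = \left(7 + w\right) \left(n - 7\right) = \left(7 + w\right) \left(-7 + n\right) = \left(-7 + n\right) \left(7 + w\right)$)
$\left(-2930 - 2518\right) + o{\left(d{\left(6 \right)},13 \right)} = \left(-2930 - 2518\right) + \left(-49 - 112 + 7 \cdot 13 + 13 \cdot 16\right) = -5448 + \left(-49 - 112 + 91 + 208\right) = -5448 + 138 = -5310$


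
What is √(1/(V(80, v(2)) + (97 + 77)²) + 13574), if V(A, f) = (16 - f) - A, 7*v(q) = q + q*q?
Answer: √607069249906162/211478 ≈ 116.51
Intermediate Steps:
v(q) = q/7 + q²/7 (v(q) = (q + q*q)/7 = (q + q²)/7 = q/7 + q²/7)
V(A, f) = 16 - A - f
√(1/(V(80, v(2)) + (97 + 77)²) + 13574) = √(1/((16 - 1*80 - 2*(1 + 2)/7) + (97 + 77)²) + 13574) = √(1/((16 - 80 - 2*3/7) + 174²) + 13574) = √(1/((16 - 80 - 1*6/7) + 30276) + 13574) = √(1/((16 - 80 - 6/7) + 30276) + 13574) = √(1/(-454/7 + 30276) + 13574) = √(1/(211478/7) + 13574) = √(7/211478 + 13574) = √(2870602379/211478) = √607069249906162/211478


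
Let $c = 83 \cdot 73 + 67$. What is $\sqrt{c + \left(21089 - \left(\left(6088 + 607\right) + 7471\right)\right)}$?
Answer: $\sqrt{13049} \approx 114.23$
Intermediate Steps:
$c = 6126$ ($c = 6059 + 67 = 6126$)
$\sqrt{c + \left(21089 - \left(\left(6088 + 607\right) + 7471\right)\right)} = \sqrt{6126 + \left(21089 - \left(\left(6088 + 607\right) + 7471\right)\right)} = \sqrt{6126 + \left(21089 - \left(6695 + 7471\right)\right)} = \sqrt{6126 + \left(21089 - 14166\right)} = \sqrt{6126 + 6923} = \sqrt{13049}$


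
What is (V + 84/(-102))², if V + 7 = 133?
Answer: 4528384/289 ≈ 15669.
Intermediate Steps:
V = 126 (V = -7 + 133 = 126)
(V + 84/(-102))² = (126 + 84/(-102))² = (126 + 84*(-1/102))² = (126 - 14/17)² = (2128/17)² = 4528384/289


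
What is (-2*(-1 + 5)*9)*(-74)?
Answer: 5328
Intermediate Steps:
(-2*(-1 + 5)*9)*(-74) = (-2*4*9)*(-74) = -8*9*(-74) = -72*(-74) = 5328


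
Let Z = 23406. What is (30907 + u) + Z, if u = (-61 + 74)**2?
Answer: 54482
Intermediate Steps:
u = 169 (u = 13**2 = 169)
(30907 + u) + Z = (30907 + 169) + 23406 = 31076 + 23406 = 54482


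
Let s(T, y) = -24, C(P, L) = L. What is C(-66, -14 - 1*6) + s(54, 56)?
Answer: -44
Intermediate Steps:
C(-66, -14 - 1*6) + s(54, 56) = (-14 - 1*6) - 24 = (-14 - 6) - 24 = -20 - 24 = -44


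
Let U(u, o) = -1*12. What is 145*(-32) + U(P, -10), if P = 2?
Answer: -4652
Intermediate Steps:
U(u, o) = -12
145*(-32) + U(P, -10) = 145*(-32) - 12 = -4640 - 12 = -4652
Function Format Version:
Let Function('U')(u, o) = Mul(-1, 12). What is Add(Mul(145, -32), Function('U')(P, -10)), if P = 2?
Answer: -4652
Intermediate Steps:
Function('U')(u, o) = -12
Add(Mul(145, -32), Function('U')(P, -10)) = Add(Mul(145, -32), -12) = Add(-4640, -12) = -4652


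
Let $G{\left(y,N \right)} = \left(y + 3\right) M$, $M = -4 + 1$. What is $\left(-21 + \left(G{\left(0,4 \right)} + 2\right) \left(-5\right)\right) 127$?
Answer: $1778$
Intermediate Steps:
$M = -3$
$G{\left(y,N \right)} = -9 - 3 y$ ($G{\left(y,N \right)} = \left(y + 3\right) \left(-3\right) = \left(3 + y\right) \left(-3\right) = -9 - 3 y$)
$\left(-21 + \left(G{\left(0,4 \right)} + 2\right) \left(-5\right)\right) 127 = \left(-21 + \left(\left(-9 - 0\right) + 2\right) \left(-5\right)\right) 127 = \left(-21 + \left(\left(-9 + 0\right) + 2\right) \left(-5\right)\right) 127 = \left(-21 + \left(-9 + 2\right) \left(-5\right)\right) 127 = \left(-21 - -35\right) 127 = \left(-21 + 35\right) 127 = 14 \cdot 127 = 1778$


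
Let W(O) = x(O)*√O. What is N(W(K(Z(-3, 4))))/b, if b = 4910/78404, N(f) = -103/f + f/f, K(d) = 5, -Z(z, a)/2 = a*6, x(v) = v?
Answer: 39202/2455 - 4037806*√5/61375 ≈ -131.14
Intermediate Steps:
Z(z, a) = -12*a (Z(z, a) = -2*a*6 = -12*a)
W(O) = O^(3/2) (W(O) = O*√O = O^(3/2))
N(f) = 1 - 103/f (N(f) = -103/f + 1 = 1 - 103/f)
b = 2455/39202 (b = 4910*(1/78404) = 2455/39202 ≈ 0.062624)
N(W(K(Z(-3, 4))))/b = ((-103 + 5^(3/2))/(5^(3/2)))/(2455/39202) = ((-103 + 5*√5)/((5*√5)))*(39202/2455) = ((√5/25)*(-103 + 5*√5))*(39202/2455) = (√5*(-103 + 5*√5)/25)*(39202/2455) = 39202*√5*(-103 + 5*√5)/61375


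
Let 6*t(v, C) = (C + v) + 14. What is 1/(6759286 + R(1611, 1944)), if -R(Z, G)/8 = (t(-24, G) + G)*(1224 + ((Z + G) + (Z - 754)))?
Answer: -3/286275454 ≈ -1.0479e-8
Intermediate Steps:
t(v, C) = 7/3 + C/6 + v/6 (t(v, C) = ((C + v) + 14)/6 = (14 + C + v)/6 = 7/3 + C/6 + v/6)
R(Z, G) = -8*(-5/3 + 7*G/6)*(470 + G + 2*Z) (R(Z, G) = -8*((7/3 + G/6 + (1/6)*(-24)) + G)*(1224 + ((Z + G) + (Z - 754))) = -8*((7/3 + G/6 - 4) + G)*(1224 + ((G + Z) + (-754 + Z))) = -8*((-5/3 + G/6) + G)*(1224 + (-754 + G + 2*Z)) = -8*(-5/3 + 7*G/6)*(470 + G + 2*Z))
1/(6759286 + R(1611, 1944)) = 1/(6759286 + (18800/3 - 13120/3*1944 - 28/3*1944**2 + (80/3)*1611 - 56/3*1944*1611)) = 1/(6759286 + (18800/3 - 8501760 - 28/3*3779136 + 42960 - 58459968)) = 1/(6759286 + (18800/3 - 8501760 - 35271936 + 42960 - 58459968)) = 1/(6759286 - 306553312/3) = 1/(-286275454/3) = -3/286275454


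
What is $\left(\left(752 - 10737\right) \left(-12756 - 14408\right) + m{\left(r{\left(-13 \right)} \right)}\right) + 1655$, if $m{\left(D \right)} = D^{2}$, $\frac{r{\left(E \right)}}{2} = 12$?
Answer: $271234771$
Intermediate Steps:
$r{\left(E \right)} = 24$ ($r{\left(E \right)} = 2 \cdot 12 = 24$)
$\left(\left(752 - 10737\right) \left(-12756 - 14408\right) + m{\left(r{\left(-13 \right)} \right)}\right) + 1655 = \left(\left(752 - 10737\right) \left(-12756 - 14408\right) + 24^{2}\right) + 1655 = \left(\left(-9985\right) \left(-27164\right) + 576\right) + 1655 = \left(271232540 + 576\right) + 1655 = 271233116 + 1655 = 271234771$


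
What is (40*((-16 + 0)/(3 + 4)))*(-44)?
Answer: 28160/7 ≈ 4022.9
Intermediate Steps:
(40*((-16 + 0)/(3 + 4)))*(-44) = (40*(-16/7))*(-44) = -640/7*(-44) = 28160/7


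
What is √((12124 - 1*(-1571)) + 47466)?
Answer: √61161 ≈ 247.31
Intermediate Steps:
√((12124 - 1*(-1571)) + 47466) = √((12124 + 1571) + 47466) = √(13695 + 47466) = √61161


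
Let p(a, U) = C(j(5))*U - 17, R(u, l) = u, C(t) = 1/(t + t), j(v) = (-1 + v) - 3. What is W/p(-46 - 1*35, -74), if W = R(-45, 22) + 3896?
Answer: -3851/54 ≈ -71.315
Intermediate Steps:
j(v) = -4 + v
C(t) = 1/(2*t)
p(a, U) = -17 + U/2 (p(a, U) = (1/(2*(-4 + 5)))*U - 17 = ((1/2)/1)*U - 17 = ((1/2)*1)*U - 17 = U/2 - 17 = -17 + U/2)
W = 3851 (W = -45 + 3896 = 3851)
W/p(-46 - 1*35, -74) = 3851/(-17 + (1/2)*(-74)) = 3851/(-17 - 37) = 3851/(-54) = 3851*(-1/54) = -3851/54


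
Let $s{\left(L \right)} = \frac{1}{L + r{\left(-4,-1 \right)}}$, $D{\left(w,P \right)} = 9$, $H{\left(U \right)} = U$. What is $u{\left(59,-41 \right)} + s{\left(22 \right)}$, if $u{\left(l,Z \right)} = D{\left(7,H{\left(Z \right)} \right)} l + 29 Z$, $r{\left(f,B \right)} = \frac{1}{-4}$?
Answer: $- \frac{57242}{87} \approx -657.95$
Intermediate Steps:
$r{\left(f,B \right)} = - \frac{1}{4}$
$u{\left(l,Z \right)} = 9 l + 29 Z$
$s{\left(L \right)} = \frac{1}{- \frac{1}{4} + L}$ ($s{\left(L \right)} = \frac{1}{L - \frac{1}{4}} = \frac{1}{- \frac{1}{4} + L}$)
$u{\left(59,-41 \right)} + s{\left(22 \right)} = \left(9 \cdot 59 + 29 \left(-41\right)\right) + \frac{4}{-1 + 4 \cdot 22} = \left(531 - 1189\right) + \frac{4}{-1 + 88} = -658 + \frac{4}{87} = - \frac{57242}{87}$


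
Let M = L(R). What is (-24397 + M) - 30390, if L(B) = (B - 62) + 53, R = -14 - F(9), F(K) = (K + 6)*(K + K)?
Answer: -55080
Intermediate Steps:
F(K) = 2*K*(6 + K) (F(K) = (6 + K)*(2*K) = 2*K*(6 + K))
R = -284 (R = -14 - 2*9*(6 + 9) = -14 - 2*9*15 = -14 - 1*270 = -14 - 270 = -284)
L(B) = -9 + B (L(B) = (-62 + B) + 53 = -9 + B)
M = -293 (M = -9 - 284 = -293)
(-24397 + M) - 30390 = (-24397 - 293) - 30390 = -24690 - 30390 = -55080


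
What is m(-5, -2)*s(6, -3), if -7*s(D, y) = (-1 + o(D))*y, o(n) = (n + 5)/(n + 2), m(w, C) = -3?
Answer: -27/56 ≈ -0.48214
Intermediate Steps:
o(n) = (5 + n)/(2 + n)
s(D, y) = -y*(-1 + (5 + D)/(2 + D))/7 (s(D, y) = -(-1 + (5 + D)/(2 + D))*y/7 = -y*(-1 + (5 + D)/(2 + D))/7)
m(-5, -2)*s(6, -3) = -(-9)*(-3)/(14 + 7*6) = -(-9)*(-3)/(14 + 42) = -(-9)*(-3)/56 = -3*9/56 = -27/56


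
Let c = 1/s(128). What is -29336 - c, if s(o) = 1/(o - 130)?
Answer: -29334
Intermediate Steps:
s(o) = 1/(-130 + o)
c = -2 (c = 1/(1/(-130 + 128)) = 1/(1/(-2)) = 1/(-1/2) = -2)
-29336 - c = -29336 - 1*(-2) = -29336 + 2 = -29334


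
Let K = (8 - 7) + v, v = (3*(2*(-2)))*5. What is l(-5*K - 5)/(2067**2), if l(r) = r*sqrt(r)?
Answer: 290*sqrt(290)/4272489 ≈ 0.0011559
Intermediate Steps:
v = -60 (v = (3*(-4))*5 = -12*5 = -60)
K = -59 (K = (8 - 7) - 60 = 1 - 60 = -59)
l(r) = r**(3/2)
l(-5*K - 5)/(2067**2) = (-5*(-59) - 5)**(3/2)/(2067**2) = (295 - 5)**(3/2)/4272489 = 290**(3/2)*(1/4272489) = (290*sqrt(290))*(1/4272489) = 290*sqrt(290)/4272489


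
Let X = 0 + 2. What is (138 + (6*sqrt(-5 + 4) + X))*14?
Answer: 1960 + 84*I ≈ 1960.0 + 84.0*I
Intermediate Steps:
X = 2
(138 + (6*sqrt(-5 + 4) + X))*14 = (138 + (6*sqrt(-5 + 4) + 2))*14 = (138 + (6*sqrt(-1) + 2))*14 = (138 + (6*I + 2))*14 = (138 + (2 + 6*I))*14 = (140 + 6*I)*14 = 1960 + 84*I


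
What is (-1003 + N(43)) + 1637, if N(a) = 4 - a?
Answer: 595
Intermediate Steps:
(-1003 + N(43)) + 1637 = (-1003 + (4 - 1*43)) + 1637 = (-1003 + (4 - 43)) + 1637 = (-1003 - 39) + 1637 = -1042 + 1637 = 595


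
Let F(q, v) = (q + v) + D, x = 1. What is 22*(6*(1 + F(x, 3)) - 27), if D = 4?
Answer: 594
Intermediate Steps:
F(q, v) = 4 + q + v (F(q, v) = (q + v) + 4 = 4 + q + v)
22*(6*(1 + F(x, 3)) - 27) = 22*(6*(1 + (4 + 1 + 3)) - 27) = 22*(6*(1 + 8) - 27) = 22*(6*9 - 27) = 22*(54 - 27) = 22*27 = 594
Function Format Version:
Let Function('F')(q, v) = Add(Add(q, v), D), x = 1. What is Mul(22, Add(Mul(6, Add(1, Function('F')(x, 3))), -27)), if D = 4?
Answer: 594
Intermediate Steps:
Function('F')(q, v) = Add(4, q, v) (Function('F')(q, v) = Add(Add(q, v), 4) = Add(4, q, v))
Mul(22, Add(Mul(6, Add(1, Function('F')(x, 3))), -27)) = Mul(22, Add(Mul(6, Add(1, Add(4, 1, 3))), -27)) = Mul(22, Add(Mul(6, Add(1, 8)), -27)) = Mul(22, Add(Mul(6, 9), -27)) = Mul(22, Add(54, -27)) = Mul(22, 27) = 594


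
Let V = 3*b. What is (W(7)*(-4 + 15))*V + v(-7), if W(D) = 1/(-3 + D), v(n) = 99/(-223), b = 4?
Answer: 7260/223 ≈ 32.556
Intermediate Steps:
v(n) = -99/223 (v(n) = 99*(-1/223) = -99/223)
V = 12 (V = 3*4 = 12)
(W(7)*(-4 + 15))*V + v(-7) = ((-4 + 15)/(-3 + 7))*12 - 99/223 = (11/4)*12 - 99/223 = 33 - 99/223 = 7260/223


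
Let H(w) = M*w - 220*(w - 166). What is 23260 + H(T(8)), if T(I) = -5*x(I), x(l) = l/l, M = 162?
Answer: 60070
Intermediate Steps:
x(l) = 1
T(I) = -5 (T(I) = -5*1 = -5)
H(w) = 36520 - 58*w (H(w) = 162*w - 220*(w - 166) = 162*w - 220*(-166 + w) = 162*w + (36520 - 220*w) = 36520 - 58*w)
23260 + H(T(8)) = 23260 + (36520 - 58*(-5)) = 23260 + (36520 + 290) = 23260 + 36810 = 60070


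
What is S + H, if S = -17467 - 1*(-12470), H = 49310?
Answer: 44313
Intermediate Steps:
S = -4997 (S = -17467 + 12470 = -4997)
S + H = -4997 + 49310 = 44313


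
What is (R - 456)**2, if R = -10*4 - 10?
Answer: 256036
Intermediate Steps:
R = -50 (R = -40 - 10 = -50)
(R - 456)**2 = (-50 - 456)**2 = (-506)**2 = 256036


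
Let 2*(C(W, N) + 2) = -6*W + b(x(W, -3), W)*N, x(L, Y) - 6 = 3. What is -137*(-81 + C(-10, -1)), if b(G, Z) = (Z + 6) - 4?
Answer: 6713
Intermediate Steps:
x(L, Y) = 9 (x(L, Y) = 6 + 3 = 9)
b(G, Z) = 2 + Z (b(G, Z) = (6 + Z) - 4 = 2 + Z)
C(W, N) = -2 - 3*W + N*(2 + W)/2 (C(W, N) = -2 + (-6*W + (2 + W)*N)/2 = -2 + (-6*W + N*(2 + W))/2 = -2 + (-3*W + N*(2 + W)/2) = -2 - 3*W + N*(2 + W)/2)
-137*(-81 + C(-10, -1)) = -137*(-81 + (-2 - 3*(-10) + (½)*(-1)*(2 - 10))) = -137*(-81 + (-2 + 30 + (½)*(-1)*(-8))) = -137*(-81 + (-2 + 30 + 4)) = -137*(-81 + 32) = -137*(-49) = 6713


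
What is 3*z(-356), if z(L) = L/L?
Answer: 3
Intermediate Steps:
z(L) = 1
3*z(-356) = 3*1 = 3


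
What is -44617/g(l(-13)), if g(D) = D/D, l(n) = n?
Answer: -44617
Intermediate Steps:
g(D) = 1
-44617/g(l(-13)) = -44617/1 = -44617*1 = -44617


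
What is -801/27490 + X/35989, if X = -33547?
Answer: -951034219/989337610 ≈ -0.96128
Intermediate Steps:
-801/27490 + X/35989 = -801/27490 - 33547/35989 = -951034219/989337610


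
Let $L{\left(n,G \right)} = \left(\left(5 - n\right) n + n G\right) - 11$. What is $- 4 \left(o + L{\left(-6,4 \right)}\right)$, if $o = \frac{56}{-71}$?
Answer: $\frac{28908}{71} \approx 407.15$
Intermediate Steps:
$L{\left(n,G \right)} = -11 + G n + n \left(5 - n\right)$ ($L{\left(n,G \right)} = \left(n \left(5 - n\right) + G n\right) - 11 = \left(G n + n \left(5 - n\right)\right) - 11 = -11 + G n + n \left(5 - n\right)$)
$o = - \frac{56}{71}$ ($o = 56 \left(- \frac{1}{71}\right) = - \frac{56}{71} \approx -0.78873$)
$- 4 \left(o + L{\left(-6,4 \right)}\right) = - 4 \left(- \frac{56}{71} + \left(-11 - \left(-6\right)^{2} + 5 \left(-6\right) + 4 \left(-6\right)\right)\right) = - 4 \left(- \frac{56}{71} - 101\right) = \left(-4\right) \left(- \frac{7227}{71}\right) = \frac{28908}{71}$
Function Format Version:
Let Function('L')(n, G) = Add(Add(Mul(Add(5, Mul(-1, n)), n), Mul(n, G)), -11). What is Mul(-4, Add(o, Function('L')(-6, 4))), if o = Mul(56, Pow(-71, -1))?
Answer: Rational(28908, 71) ≈ 407.15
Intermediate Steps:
Function('L')(n, G) = Add(-11, Mul(G, n), Mul(n, Add(5, Mul(-1, n)))) (Function('L')(n, G) = Add(Add(Mul(n, Add(5, Mul(-1, n))), Mul(G, n)), -11) = Add(Add(Mul(G, n), Mul(n, Add(5, Mul(-1, n)))), -11) = Add(-11, Mul(G, n), Mul(n, Add(5, Mul(-1, n)))))
o = Rational(-56, 71) (o = Mul(56, Rational(-1, 71)) = Rational(-56, 71) ≈ -0.78873)
Mul(-4, Add(o, Function('L')(-6, 4))) = Mul(-4, Add(Rational(-56, 71), Add(-11, Mul(-1, Pow(-6, 2)), Mul(5, -6), Mul(4, -6)))) = Mul(-4, Add(Rational(-56, 71), Add(-11, Mul(-1, 36), -30, -24))) = Mul(-4, Add(Rational(-56, 71), Add(-11, -36, -30, -24))) = Mul(-4, Add(Rational(-56, 71), -101)) = Mul(-4, Rational(-7227, 71)) = Rational(28908, 71)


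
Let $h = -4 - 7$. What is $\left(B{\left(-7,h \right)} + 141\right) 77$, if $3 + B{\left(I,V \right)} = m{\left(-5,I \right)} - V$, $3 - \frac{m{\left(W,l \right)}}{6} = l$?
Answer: $16093$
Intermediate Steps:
$h = -11$ ($h = -4 - 7 = -11$)
$m{\left(W,l \right)} = 18 - 6 l$
$B{\left(I,V \right)} = 15 - V - 6 I$ ($B{\left(I,V \right)} = -3 - \left(-18 + V + 6 I\right) = 15 - V - 6 I$)
$\left(B{\left(-7,h \right)} + 141\right) 77 = \left(\left(15 - -11 - -42\right) + 141\right) 77 = \left(\left(15 + 11 + 42\right) + 141\right) 77 = \left(68 + 141\right) 77 = 209 \cdot 77 = 16093$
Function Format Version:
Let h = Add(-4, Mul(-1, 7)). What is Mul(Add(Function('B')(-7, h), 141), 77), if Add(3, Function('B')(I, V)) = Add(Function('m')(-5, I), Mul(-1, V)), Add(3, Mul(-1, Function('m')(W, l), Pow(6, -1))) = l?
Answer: 16093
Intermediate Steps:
h = -11 (h = Add(-4, -7) = -11)
Function('m')(W, l) = Add(18, Mul(-6, l))
Function('B')(I, V) = Add(15, Mul(-1, V), Mul(-6, I)) (Function('B')(I, V) = Add(-3, Add(Add(18, Mul(-6, I)), Mul(-1, V))) = Add(-3, Add(18, Mul(-1, V), Mul(-6, I))) = Add(15, Mul(-1, V), Mul(-6, I)))
Mul(Add(Function('B')(-7, h), 141), 77) = Mul(Add(Add(15, Mul(-1, -11), Mul(-6, -7)), 141), 77) = Mul(Add(Add(15, 11, 42), 141), 77) = Mul(Add(68, 141), 77) = Mul(209, 77) = 16093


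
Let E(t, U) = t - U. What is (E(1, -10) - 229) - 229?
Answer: -447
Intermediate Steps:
(E(1, -10) - 229) - 229 = ((1 - 1*(-10)) - 229) - 229 = ((1 + 10) - 229) - 229 = (11 - 229) - 229 = -218 - 229 = -447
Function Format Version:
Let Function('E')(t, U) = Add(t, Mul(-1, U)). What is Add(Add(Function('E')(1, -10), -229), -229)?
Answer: -447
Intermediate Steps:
Add(Add(Function('E')(1, -10), -229), -229) = Add(Add(Add(1, Mul(-1, -10)), -229), -229) = Add(Add(Add(1, 10), -229), -229) = Add(Add(11, -229), -229) = Add(-218, -229) = -447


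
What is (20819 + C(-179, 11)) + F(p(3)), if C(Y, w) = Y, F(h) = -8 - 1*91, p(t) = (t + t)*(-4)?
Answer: 20541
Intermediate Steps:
p(t) = -8*t (p(t) = (2*t)*(-4) = -8*t)
F(h) = -99 (F(h) = -8 - 91 = -99)
(20819 + C(-179, 11)) + F(p(3)) = (20819 - 179) - 99 = 20640 - 99 = 20541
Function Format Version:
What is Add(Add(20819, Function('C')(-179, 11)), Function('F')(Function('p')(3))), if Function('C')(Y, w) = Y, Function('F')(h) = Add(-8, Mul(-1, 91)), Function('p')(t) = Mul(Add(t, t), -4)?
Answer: 20541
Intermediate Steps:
Function('p')(t) = Mul(-8, t) (Function('p')(t) = Mul(Mul(2, t), -4) = Mul(-8, t))
Function('F')(h) = -99 (Function('F')(h) = Add(-8, -91) = -99)
Add(Add(20819, Function('C')(-179, 11)), Function('F')(Function('p')(3))) = Add(Add(20819, -179), -99) = Add(20640, -99) = 20541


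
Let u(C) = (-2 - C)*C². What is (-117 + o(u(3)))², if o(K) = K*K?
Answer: 3640464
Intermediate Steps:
u(C) = C²*(-2 - C)
o(K) = K²
(-117 + o(u(3)))² = (-117 + (3²*(-2 - 1*3))²)² = (-117 + (9*(-2 - 3))²)² = (-117 + (9*(-5))²)² = (-117 + (-45)²)² = (-117 + 2025)² = 1908² = 3640464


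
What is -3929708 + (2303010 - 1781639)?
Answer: -3408337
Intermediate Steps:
-3929708 + (2303010 - 1781639) = -3929708 + 521371 = -3408337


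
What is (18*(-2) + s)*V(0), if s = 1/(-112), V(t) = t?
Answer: 0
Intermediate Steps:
s = -1/112 ≈ -0.0089286
(18*(-2) + s)*V(0) = (18*(-2) - 1/112)*0 = (-36 - 1/112)*0 = -4033/112*0 = 0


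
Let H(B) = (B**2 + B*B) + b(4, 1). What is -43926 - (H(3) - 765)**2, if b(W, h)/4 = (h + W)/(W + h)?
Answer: -595975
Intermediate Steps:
b(W, h) = 4 (b(W, h) = 4*((h + W)/(W + h)) = 4*((W + h)/(W + h)) = 4*1 = 4)
H(B) = 4 + 2*B**2 (H(B) = (B**2 + B*B) + 4 = (B**2 + B**2) + 4 = 2*B**2 + 4 = 4 + 2*B**2)
-43926 - (H(3) - 765)**2 = -43926 - ((4 + 2*3**2) - 765)**2 = -43926 - ((4 + 2*9) - 765)**2 = -43926 - ((4 + 18) - 765)**2 = -43926 - (22 - 765)**2 = -43926 - 1*(-743)**2 = -43926 - 1*552049 = -43926 - 552049 = -595975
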